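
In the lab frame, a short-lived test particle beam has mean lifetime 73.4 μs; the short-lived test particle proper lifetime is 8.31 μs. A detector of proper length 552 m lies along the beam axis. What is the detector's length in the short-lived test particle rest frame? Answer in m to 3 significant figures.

Time dilation ⇒ γ = Δt/τ₀ = 73.4/8.31 = 8.8327
Length contraction: L = L₀/γ = 552/8.8327 = 62.5 m

L ≈ 62.5 m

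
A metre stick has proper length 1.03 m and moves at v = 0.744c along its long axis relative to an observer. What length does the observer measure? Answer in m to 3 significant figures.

γ = 1/√(1 − 0.744²) = 1.4966
Length contraction: L = L₀/γ = 1.03/1.4966 = 0.688 m

L ≈ 0.688 m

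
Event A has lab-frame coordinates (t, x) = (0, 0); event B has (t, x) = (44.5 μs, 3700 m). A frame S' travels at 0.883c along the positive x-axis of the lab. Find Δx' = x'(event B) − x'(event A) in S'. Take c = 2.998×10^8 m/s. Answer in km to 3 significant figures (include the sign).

γ = 1/√(1 − 0.883²) = 2.1305
Δx' = γ(Δx − vΔt) = 2.1305 × (3700 m − 0.883×(2.998×10^8 m/s)×44.5×10^-6 s)
= 2.1305 × (-8080.2 m) = -17.2 km

Δx' ≈ -17.2 km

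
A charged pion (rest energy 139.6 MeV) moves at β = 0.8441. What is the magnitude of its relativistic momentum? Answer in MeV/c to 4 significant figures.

γ = 1/√(1 − 0.8441²) = 1.86503
p = γβm₀c = 1.86503 × 0.8441 × 139.6 MeV/c = 219.8 MeV/c

p ≈ 219.8 MeV/c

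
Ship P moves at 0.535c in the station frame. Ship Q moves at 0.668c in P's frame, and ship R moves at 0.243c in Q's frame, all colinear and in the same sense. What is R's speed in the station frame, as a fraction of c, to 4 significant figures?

u ≈ 0.9292c

Compose boost 2: (0.668 + 0.535)/(1 + 0.668×0.535) = 1.203/1.35738 = 0.886266
Compose boost 3: (0.243 + 0.886266)/(1 + 0.243×0.886266) = 1.12927/1.21536 = 0.9292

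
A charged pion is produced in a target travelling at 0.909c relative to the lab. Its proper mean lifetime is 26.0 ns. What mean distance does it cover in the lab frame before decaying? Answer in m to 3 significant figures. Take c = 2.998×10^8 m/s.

γ = 1/√(1 − 0.909²) = 2.3993
Dilated lifetime: Δt = γτ₀ = 2.3993 × 26.0 ns = 62.381 ns
d = vΔt = 0.909c × 62.381 ns = 2.7252×10^8 m/s × 6.2381×10^-8 s = 17.0 m

d ≈ 17.0 m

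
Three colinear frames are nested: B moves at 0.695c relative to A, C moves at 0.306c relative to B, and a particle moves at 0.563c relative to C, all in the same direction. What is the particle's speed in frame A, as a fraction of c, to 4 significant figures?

Compose boost 2: (0.306 + 0.695)/(1 + 0.306×0.695) = 1.001/1.21267 = 0.825451
Compose boost 3: (0.563 + 0.825451)/(1 + 0.563×0.825451) = 1.38845/1.46473 = 0.9479

u ≈ 0.9479c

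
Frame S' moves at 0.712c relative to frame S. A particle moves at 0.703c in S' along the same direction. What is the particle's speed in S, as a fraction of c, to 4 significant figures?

u ≈ 0.9430c

Relativistic velocity addition: u = (u' + v)/(1 + u'v/c²)
= (0.703 + 0.712)/(1 + 0.703×0.712) = 1.415/1.50054 = 0.9430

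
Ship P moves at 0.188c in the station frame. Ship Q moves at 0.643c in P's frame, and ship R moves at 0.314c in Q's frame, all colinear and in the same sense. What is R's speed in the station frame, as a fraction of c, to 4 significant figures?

Compose boost 2: (0.643 + 0.188)/(1 + 0.643×0.188) = 0.8310/1.12088 = 0.741379
Compose boost 3: (0.314 + 0.741379)/(1 + 0.314×0.741379) = 1.05538/1.23279 = 0.8561

u ≈ 0.8561c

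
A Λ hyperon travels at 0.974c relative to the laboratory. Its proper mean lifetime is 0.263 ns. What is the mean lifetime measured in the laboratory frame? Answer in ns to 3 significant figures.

γ = 1/√(1 − 0.974²) = 4.4141
Time dilation: Δt = γτ₀ = 4.4141 × 0.263 ns = 1.16 ns

Δt ≈ 1.16 ns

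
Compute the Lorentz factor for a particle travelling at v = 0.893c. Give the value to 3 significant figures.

γ ≈ 2.22

γ = 1/√(1 − β²) = 1/√(1 − 0.893²) = 1/√(0.20255) = 2.22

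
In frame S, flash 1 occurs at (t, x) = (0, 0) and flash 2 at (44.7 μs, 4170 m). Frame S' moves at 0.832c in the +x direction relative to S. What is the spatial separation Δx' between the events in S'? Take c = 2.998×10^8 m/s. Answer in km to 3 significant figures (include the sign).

Δx' ≈ -12.6 km

γ = 1/√(1 − 0.832²) = 1.8025
Δx' = γ(Δx − vΔt) = 1.8025 × (4170 m − 0.832×(2.998×10^8 m/s)×44.7×10^-6 s)
= 1.8025 × (-6979.7 m) = -12.6 km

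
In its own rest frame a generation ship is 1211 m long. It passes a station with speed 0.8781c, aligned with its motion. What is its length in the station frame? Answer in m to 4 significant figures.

L ≈ 579.4 m

γ = 1/√(1 − 0.8781²) = 2.08996
Length contraction: L = L₀/γ = 1211/2.08996 = 579.4 m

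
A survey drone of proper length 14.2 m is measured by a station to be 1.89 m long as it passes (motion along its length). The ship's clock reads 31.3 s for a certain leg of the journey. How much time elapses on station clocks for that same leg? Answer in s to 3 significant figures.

Length contraction ⇒ γ = L₀/L = 14.2/1.89 = 7.5132
Time dilation: Δt = γτ₀ = 7.5132 × 31.3 s = 235 s

Δt ≈ 235 s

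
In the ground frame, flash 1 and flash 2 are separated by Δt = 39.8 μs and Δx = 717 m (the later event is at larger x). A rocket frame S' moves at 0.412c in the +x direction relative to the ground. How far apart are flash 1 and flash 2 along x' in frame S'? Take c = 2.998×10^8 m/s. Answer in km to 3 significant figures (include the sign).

γ = 1/√(1 − 0.412²) = 1.0975
Δx' = γ(Δx − vΔt) = 1.0975 × (717 m − 0.412×(2.998×10^8 m/s)×39.8×10^-6 s)
= 1.0975 × (-4199.0 m) = -4.61 km

Δx' ≈ -4.61 km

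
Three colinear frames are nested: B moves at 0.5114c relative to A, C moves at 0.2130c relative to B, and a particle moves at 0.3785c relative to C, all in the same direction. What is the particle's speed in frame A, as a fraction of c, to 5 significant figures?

u ≈ 0.82721c

Compose boost 2: (0.2130 + 0.5114)/(1 + 0.2130×0.5114) = 0.72440/1.108928 = 0.6532434
Compose boost 3: (0.3785 + 0.6532434)/(1 + 0.3785×0.6532434) = 1.031743/1.247253 = 0.82721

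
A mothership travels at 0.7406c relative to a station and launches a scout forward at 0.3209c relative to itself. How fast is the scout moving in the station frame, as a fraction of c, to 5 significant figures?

u ≈ 0.85767c

Compose boost 2: (0.3209 + 0.7406)/(1 + 0.3209×0.7406) = 1.0615/1.237659 = 0.85767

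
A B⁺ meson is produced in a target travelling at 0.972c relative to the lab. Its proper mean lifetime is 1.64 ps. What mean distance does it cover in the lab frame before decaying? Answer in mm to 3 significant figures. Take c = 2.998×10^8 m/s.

d ≈ 2.03 mm

γ = 1/√(1 − 0.972²) = 4.2557
Dilated lifetime: Δt = γτ₀ = 4.2557 × 1.64 ps = 6.9793 ps
d = vΔt = 0.972c × 6.9793 ps = 2.9141×10^8 m/s × 6.9793×10^-12 s = 2.03 mm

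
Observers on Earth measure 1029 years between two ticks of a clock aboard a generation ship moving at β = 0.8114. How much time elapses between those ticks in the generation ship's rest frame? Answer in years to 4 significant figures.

τ₀ ≈ 601.4 years

γ = 1/√(1 − 0.8114²) = 1.71089
Proper time: τ₀ = Δt/γ = 1029/1.71089 = 601.4 years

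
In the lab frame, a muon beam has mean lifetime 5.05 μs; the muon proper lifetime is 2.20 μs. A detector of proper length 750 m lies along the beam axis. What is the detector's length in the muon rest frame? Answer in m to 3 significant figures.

Time dilation ⇒ γ = Δt/τ₀ = 5.05/2.20 = 2.2955
Length contraction: L = L₀/γ = 750/2.2955 = 327 m

L ≈ 327 m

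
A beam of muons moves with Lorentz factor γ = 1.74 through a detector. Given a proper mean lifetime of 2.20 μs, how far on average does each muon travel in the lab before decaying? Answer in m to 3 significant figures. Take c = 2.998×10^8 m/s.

β = √(1 − 1/γ²) = √(1 − 1/1.74²) = 0.81836
Dilated lifetime: Δt = γτ₀ = 1.74 × 2.20 μs = 3.8280 μs
d = vΔt = 0.81836c × 3.8280 μs = 2.4534×10^8 m/s × 3.8280×10^-6 s = 939 m

d ≈ 939 m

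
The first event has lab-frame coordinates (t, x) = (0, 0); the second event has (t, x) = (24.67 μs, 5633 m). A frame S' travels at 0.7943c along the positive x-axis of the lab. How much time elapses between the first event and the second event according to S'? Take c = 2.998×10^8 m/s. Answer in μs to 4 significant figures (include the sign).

Δt' ≈ 16.04 μs

γ = 1/√(1 − 0.7943²) = 1.64602
Δt' = γ(Δt − vΔx/c²) = 1.64602 × (24.67 μs − 0.7943×5633 m / (2.998×10^8 m/s))
= 1.64602 × (9.74574 μs) = 16.04 μs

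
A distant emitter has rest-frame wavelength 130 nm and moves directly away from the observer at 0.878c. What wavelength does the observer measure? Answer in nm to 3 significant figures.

Relativistic Doppler: λ_obs = λ_src √((1+β)/(1−β))
= 130 × √(1.8780/0.12200) = 130 × 3.9234 = 510 nm

λ_obs ≈ 510 nm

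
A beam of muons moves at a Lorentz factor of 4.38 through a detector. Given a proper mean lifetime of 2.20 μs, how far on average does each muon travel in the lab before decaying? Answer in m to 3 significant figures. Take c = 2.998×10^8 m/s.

d ≈ 2810 m

β = √(1 − 1/γ²) = √(1 − 1/4.38²) = 0.97359
Dilated lifetime: Δt = γτ₀ = 4.38 × 2.20 μs = 9.6360 μs
d = vΔt = 0.97359c × 9.6360 μs = 2.9188×10^8 m/s × 9.6360×10^-6 s = 2810 m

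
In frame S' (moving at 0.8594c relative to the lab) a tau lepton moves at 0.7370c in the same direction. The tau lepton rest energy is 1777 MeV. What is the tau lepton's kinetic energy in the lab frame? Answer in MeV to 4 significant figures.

K ≈ 6622 MeV

u_lab = (0.7370 + 0.8594)/(1 + 0.7370×0.8594) = 0.9773611
γ = 1/√(1 − 0.9773611²) = 4.72639
K = (γ − 1)m₀c² = (4.72639 − 1) × 1777 = 3.72639 × 1777 = 6622 MeV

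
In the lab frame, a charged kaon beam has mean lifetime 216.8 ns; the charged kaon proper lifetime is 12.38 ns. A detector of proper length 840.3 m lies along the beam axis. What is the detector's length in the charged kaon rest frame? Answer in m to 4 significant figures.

Time dilation ⇒ γ = Δt/τ₀ = 216.8/12.38 = 17.5121
Length contraction: L = L₀/γ = 840.3/17.5121 = 47.98 m

L ≈ 47.98 m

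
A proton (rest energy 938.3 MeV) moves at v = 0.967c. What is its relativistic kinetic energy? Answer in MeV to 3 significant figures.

K ≈ 2740 MeV

γ = 1/√(1 − 0.967²) = 3.9250
K = (γ − 1)m₀c² = (3.9250 − 1) × 938.3 MeV = 2.9250 × 938.3 MeV = 2740 MeV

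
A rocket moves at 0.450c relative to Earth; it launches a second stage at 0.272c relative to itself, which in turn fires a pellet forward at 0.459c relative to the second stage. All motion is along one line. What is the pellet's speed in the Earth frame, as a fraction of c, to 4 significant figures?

Compose boost 2: (0.272 + 0.450)/(1 + 0.272×0.450) = 0.7220/1.12240 = 0.643264
Compose boost 3: (0.459 + 0.643264)/(1 + 0.459×0.643264) = 1.10226/1.29526 = 0.8510

u ≈ 0.8510c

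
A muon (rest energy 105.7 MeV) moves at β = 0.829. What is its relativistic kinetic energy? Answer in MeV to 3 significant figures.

K ≈ 83.3 MeV

γ = 1/√(1 − 0.829²) = 1.7881
K = (γ − 1)m₀c² = (1.7881 − 1) × 105.7 MeV = 0.78811 × 105.7 MeV = 83.3 MeV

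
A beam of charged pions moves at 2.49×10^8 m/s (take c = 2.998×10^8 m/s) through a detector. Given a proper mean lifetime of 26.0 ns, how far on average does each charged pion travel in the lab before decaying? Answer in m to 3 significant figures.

β = v/c = 2.49×10^8 / 2.998×10^8 = 0.83055
γ = 1/√(1 − 0.83055²) = 1.7955
Dilated lifetime: Δt = γτ₀ = 1.7955 × 26.0 ns = 46.684 ns
d = vΔt = 0.83055c × 46.684 ns = 2.4900×10^8 m/s × 4.6684×10^-8 s = 11.6 m

d ≈ 11.6 m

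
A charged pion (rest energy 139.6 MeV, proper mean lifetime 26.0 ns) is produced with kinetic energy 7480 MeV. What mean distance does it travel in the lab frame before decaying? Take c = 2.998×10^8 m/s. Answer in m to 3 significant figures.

d ≈ 425 m

γ = 1 + K/(m₀c²) = 1 + 7480/139.6 = 54.582
β = √(1 − 1/γ²) = 0.99983
Dilated lifetime: γτ₀ = 54.582 × 26.0 ns = 1419.1 ns
d = βc·γτ₀ = 0.99983 × (2.998×10^8 m/s) × 1.4191×10^-6 s = 425 m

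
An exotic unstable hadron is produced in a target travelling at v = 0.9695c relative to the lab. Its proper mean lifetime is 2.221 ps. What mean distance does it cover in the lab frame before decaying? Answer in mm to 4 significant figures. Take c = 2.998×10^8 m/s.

γ = 1/√(1 − 0.9695²) = 4.08011
Dilated lifetime: Δt = γτ₀ = 4.08011 × 2.221 ps = 9.06193 ps
d = vΔt = 0.9695c × 9.06193 ps = 2.90656×10^8 m/s × 9.06193×10^-12 s = 2.634 mm

d ≈ 2.634 mm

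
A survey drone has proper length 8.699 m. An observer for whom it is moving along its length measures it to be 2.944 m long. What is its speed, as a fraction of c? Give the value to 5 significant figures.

β ≈ 0.94099

γ = L₀/L = 8.699/2.944 = 2.954823
β = √(1 − 1/γ²) = 0.94099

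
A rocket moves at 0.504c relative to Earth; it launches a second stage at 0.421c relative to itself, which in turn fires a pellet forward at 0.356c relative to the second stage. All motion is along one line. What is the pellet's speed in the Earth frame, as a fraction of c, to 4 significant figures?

Compose boost 2: (0.421 + 0.504)/(1 + 0.421×0.504) = 0.9250/1.21218 = 0.763085
Compose boost 3: (0.356 + 0.763085)/(1 + 0.356×0.763085) = 1.11909/1.27166 = 0.8800

u ≈ 0.8800c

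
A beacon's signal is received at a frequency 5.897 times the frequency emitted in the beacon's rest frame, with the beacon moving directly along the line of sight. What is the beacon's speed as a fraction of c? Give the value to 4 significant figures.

f_obs/f_src = √((1+β)/(1−β)) = 5.897  ⇒  (1+β)/(1−β) = 34.7746
β = |1 − D²|/(1 + D²) = |1 − 34.7746|/(1 + 34.7746) = 0.9441

β ≈ 0.9441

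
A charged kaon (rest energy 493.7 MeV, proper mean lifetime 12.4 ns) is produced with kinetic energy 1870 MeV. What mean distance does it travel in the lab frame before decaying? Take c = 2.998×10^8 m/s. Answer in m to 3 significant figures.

γ = 1 + K/(m₀c²) = 1 + 1870/493.7 = 4.7877
β = √(1 − 1/γ²) = 0.97794
Dilated lifetime: γτ₀ = 4.7877 × 12.4 ns = 59.368 ns
d = βc·γτ₀ = 0.97794 × (2.998×10^8 m/s) × 5.9368×10^-8 s = 17.4 m

d ≈ 17.4 m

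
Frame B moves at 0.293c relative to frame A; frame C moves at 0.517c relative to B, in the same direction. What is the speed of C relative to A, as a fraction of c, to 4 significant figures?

u ≈ 0.7034c

Compose boost 2: (0.517 + 0.293)/(1 + 0.517×0.293) = 0.8100/1.15148 = 0.7034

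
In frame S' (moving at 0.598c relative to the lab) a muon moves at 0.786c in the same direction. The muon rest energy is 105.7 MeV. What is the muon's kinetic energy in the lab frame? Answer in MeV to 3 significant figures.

u_lab = (0.786 + 0.598)/(1 + 0.786×0.598) = 0.941479
γ = 1/√(1 − 0.941479²) = 2.9667
K = (γ − 1)m₀c² = (2.9667 − 1) × 105.7 = 1.9667 × 105.7 = 208 MeV

K ≈ 208 MeV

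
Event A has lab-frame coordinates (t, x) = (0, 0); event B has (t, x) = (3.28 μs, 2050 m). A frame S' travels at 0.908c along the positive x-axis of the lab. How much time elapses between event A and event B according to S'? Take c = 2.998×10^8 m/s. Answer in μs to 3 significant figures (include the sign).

Δt' ≈ -6.99 μs

γ = 1/√(1 − 0.908²) = 2.3868
Δt' = γ(Δt − vΔx/c²) = 2.3868 × (3.28 μs − 0.908×2050 m / (2.998×10^8 m/s))
= 2.3868 × (-2.9288 μs) = -6.99 μs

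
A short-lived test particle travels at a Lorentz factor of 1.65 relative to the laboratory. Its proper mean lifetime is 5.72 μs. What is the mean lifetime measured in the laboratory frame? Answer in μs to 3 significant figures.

Δt ≈ 9.44 μs

γ = 1.65 (given)
Time dilation: Δt = γτ₀ = 1.65 × 5.72 μs = 9.44 μs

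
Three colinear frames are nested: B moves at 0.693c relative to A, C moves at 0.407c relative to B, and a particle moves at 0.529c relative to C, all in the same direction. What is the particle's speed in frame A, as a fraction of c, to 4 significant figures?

Compose boost 2: (0.407 + 0.693)/(1 + 0.407×0.693) = 1.100/1.28205 = 0.858000
Compose boost 3: (0.529 + 0.858000)/(1 + 0.529×0.858000) = 1.38700/1.45388 = 0.9540

u ≈ 0.9540c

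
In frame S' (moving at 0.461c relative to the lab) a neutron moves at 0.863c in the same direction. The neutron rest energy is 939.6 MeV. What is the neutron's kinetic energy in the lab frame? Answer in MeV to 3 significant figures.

K ≈ 1990 MeV

u_lab = (0.863 + 0.461)/(1 + 0.863×0.461) = 0.947174
γ = 1/√(1 − 0.947174²) = 3.1180
K = (γ − 1)m₀c² = (3.1180 − 1) × 939.6 = 2.1180 × 939.6 = 1990 MeV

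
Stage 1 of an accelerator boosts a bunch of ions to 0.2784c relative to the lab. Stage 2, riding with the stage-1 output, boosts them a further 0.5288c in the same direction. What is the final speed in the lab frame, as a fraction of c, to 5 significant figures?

u ≈ 0.70362c

Compose boost 2: (0.5288 + 0.2784)/(1 + 0.5288×0.2784) = 0.80720/1.147218 = 0.70362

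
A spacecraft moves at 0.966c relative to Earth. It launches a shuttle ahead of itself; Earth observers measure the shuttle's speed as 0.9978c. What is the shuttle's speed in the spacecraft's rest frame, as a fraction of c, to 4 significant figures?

u' ≈ 0.8803c

Inverse velocity addition: u' = (u − v)/(1 − uv/c²)
= (0.9978 − 0.966)/(1 − 0.9978×0.966) = 0.03180/0.0361252 = 0.8803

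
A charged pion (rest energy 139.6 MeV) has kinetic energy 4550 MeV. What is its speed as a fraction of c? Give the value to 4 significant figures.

γ = 1 + K/(m₀c²) = 1 + 4550/139.6 = 33.5931
β = √(1 − 1/γ²) = 0.9996

β ≈ 0.9996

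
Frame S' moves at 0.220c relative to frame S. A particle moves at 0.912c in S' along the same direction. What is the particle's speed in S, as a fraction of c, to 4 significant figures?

Relativistic velocity addition: u = (u' + v)/(1 + u'v/c²)
= (0.912 + 0.220)/(1 + 0.912×0.220) = 1.132/1.20064 = 0.9428

u ≈ 0.9428c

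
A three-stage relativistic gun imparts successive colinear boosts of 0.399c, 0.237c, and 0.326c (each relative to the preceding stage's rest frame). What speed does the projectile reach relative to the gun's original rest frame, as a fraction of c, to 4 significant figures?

u ≈ 0.7626c

Compose boost 2: (0.237 + 0.399)/(1 + 0.237×0.399) = 0.6360/1.09456 = 0.581054
Compose boost 3: (0.326 + 0.581054)/(1 + 0.326×0.581054) = 0.907054/1.18942 = 0.7626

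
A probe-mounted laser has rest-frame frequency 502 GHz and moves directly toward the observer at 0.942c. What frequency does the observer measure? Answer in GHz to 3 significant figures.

f_obs ≈ 2900 GHz

Relativistic Doppler: f_obs = f_src √((1+β)/(1−β))
= 502 × √(1.9420/0.058000) = 502 × 5.7864 = 2900 GHz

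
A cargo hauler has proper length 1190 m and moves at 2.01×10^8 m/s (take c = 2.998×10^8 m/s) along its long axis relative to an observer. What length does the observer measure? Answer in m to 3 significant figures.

β = v/c = 2.01×10^8 / 2.998×10^8 = 0.67045
γ = 1/√(1 − 0.67045²) = 1.3478
Length contraction: L = L₀/γ = 1190/1.3478 = 883 m

L ≈ 883 m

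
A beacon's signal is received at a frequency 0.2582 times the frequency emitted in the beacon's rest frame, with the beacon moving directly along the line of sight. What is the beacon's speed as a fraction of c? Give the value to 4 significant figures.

β ≈ 0.8750

f_obs/f_src = √((1−β)/(1+β)) = 0.2582  ⇒  (1−β)/(1+β) = 0.0666672
β = |1 − D²|/(1 + D²) = |1 − 0.0666672|/(1 + 0.0666672) = 0.8750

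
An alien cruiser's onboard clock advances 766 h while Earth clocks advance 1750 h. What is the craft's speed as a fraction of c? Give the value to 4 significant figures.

β ≈ 0.8991

γ = Δt/τ₀ = 1750/766 = 2.28460
β = √(1 − 1/γ²) = √(1 − 1/2.28460²) = 0.8991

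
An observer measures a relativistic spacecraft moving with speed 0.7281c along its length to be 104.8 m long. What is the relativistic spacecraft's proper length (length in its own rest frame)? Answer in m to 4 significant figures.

γ = 1/√(1 − 0.7281²) = 1.45885
L₀ = γL = 1.45885 × 104.8 = 152.9 m

L₀ ≈ 152.9 m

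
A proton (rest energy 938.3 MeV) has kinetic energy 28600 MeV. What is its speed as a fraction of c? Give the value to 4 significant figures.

β ≈ 0.9995

γ = 1 + K/(m₀c²) = 1 + 28600/938.3 = 31.4807
β = √(1 − 1/γ²) = 0.9995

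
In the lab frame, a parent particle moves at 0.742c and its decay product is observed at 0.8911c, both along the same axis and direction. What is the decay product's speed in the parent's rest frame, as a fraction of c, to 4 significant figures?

u' ≈ 0.4401c

Inverse velocity addition: u' = (u − v)/(1 − uv/c²)
= (0.8911 − 0.742)/(1 − 0.8911×0.742) = 0.1491/0.338804 = 0.4401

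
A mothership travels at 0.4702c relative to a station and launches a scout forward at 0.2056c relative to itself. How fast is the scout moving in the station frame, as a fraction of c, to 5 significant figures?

u ≈ 0.61623c

Compose boost 2: (0.2056 + 0.4702)/(1 + 0.2056×0.4702) = 0.67580/1.096673 = 0.61623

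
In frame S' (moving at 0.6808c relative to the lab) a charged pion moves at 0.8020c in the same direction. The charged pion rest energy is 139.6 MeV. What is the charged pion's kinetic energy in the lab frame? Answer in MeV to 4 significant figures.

K ≈ 353.7 MeV

u_lab = (0.8020 + 0.6808)/(1 + 0.8020×0.6808) = 0.9591193
γ = 1/√(1 − 0.9591193²) = 3.53354
K = (γ − 1)m₀c² = (3.53354 − 1) × 139.6 = 2.53354 × 139.6 = 353.7 MeV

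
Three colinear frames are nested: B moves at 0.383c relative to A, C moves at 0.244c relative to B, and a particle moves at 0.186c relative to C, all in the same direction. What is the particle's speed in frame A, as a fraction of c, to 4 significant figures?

Compose boost 2: (0.244 + 0.383)/(1 + 0.244×0.383) = 0.6270/1.09345 = 0.573413
Compose boost 3: (0.186 + 0.573413)/(1 + 0.186×0.573413) = 0.759413/1.10665 = 0.6862

u ≈ 0.6862c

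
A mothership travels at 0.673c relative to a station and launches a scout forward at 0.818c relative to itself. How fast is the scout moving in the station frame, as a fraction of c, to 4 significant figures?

Compose boost 2: (0.818 + 0.673)/(1 + 0.818×0.673) = 1.491/1.55051 = 0.9616

u ≈ 0.9616c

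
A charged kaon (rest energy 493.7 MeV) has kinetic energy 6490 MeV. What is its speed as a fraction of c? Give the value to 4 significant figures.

β ≈ 0.9975

γ = 1 + K/(m₀c²) = 1 + 6490/493.7 = 14.1456
β = √(1 − 1/γ²) = 0.9975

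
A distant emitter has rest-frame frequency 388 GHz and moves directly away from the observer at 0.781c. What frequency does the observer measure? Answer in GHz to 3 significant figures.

Relativistic Doppler: f_obs = f_src √((1−β)/(1+β))
= 388 × √(0.21900/1.7810) = 388 × 0.35066 = 136 GHz

f_obs ≈ 136 GHz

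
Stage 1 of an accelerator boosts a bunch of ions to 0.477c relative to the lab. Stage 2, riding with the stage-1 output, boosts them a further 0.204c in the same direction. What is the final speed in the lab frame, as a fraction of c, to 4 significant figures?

Compose boost 2: (0.204 + 0.477)/(1 + 0.204×0.477) = 0.6810/1.09731 = 0.6206

u ≈ 0.6206c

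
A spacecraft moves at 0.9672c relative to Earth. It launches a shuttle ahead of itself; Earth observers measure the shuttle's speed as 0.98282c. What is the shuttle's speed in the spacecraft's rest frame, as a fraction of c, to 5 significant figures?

u' ≈ 0.31609c

Inverse velocity addition: u' = (u − v)/(1 − uv/c²)
= (0.98282 − 0.9672)/(1 − 0.98282×0.9672) = 0.015620/0.04941650 = 0.31609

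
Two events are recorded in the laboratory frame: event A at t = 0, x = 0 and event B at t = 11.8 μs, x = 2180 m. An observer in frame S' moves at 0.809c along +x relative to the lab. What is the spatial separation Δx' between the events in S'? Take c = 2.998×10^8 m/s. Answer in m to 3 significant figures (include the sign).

γ = 1/√(1 − 0.809²) = 1.7012
Δx' = γ(Δx − vΔt) = 1.7012 × (2180 m − 0.809×(2.998×10^8 m/s)×11.8×10^-6 s)
= 1.7012 × (-681.95 m) = -1160 m

Δx' ≈ -1160 m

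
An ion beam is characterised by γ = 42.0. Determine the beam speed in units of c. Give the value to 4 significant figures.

β ≈ 0.9997

β = √(1 − 1/γ²) = √(1 − 1/42.0²) = √(0.999433) = 0.9997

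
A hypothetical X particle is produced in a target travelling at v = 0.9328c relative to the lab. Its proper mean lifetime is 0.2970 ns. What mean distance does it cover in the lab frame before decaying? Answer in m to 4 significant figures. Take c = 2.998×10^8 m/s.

γ = 1/√(1 − 0.9328²) = 2.77474
Dilated lifetime: Δt = γτ₀ = 2.77474 × 0.2970 ns = 0.824097 ns
d = vΔt = 0.9328c × 0.824097 ns = 2.79653×10^8 m/s × 8.24097×10^-10 s = 0.2305 m

d ≈ 0.2305 m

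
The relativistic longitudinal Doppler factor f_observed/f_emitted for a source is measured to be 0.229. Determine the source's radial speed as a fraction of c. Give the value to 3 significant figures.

f_obs/f_src = √((1−β)/(1+β)) = 0.229  ⇒  (1−β)/(1+β) = 0.052441
β = |1 − D²|/(1 + D²) = |1 − 0.052441|/(1 + 0.052441) = 0.900

β ≈ 0.900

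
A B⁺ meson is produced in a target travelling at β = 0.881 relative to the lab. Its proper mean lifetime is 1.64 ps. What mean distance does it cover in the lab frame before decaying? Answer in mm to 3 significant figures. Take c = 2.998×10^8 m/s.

d ≈ 0.916 mm

γ = 1/√(1 − 0.881²) = 2.1136
Dilated lifetime: Δt = γτ₀ = 2.1136 × 1.64 ps = 3.4664 ps
d = vΔt = 0.881c × 3.4664 ps = 2.6412×10^8 m/s × 3.4664×10^-12 s = 0.916 mm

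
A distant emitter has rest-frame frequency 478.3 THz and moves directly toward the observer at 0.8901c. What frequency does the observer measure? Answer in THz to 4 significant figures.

f_obs ≈ 1984 THz

Relativistic Doppler: f_obs = f_src √((1+β)/(1−β))
= 478.3 × √(1.89010/0.109900) = 478.3 × 4.14709 = 1984 THz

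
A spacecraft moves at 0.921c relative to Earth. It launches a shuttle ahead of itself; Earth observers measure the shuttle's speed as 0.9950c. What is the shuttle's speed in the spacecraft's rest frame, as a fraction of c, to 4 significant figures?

u' ≈ 0.8851c

Inverse velocity addition: u' = (u − v)/(1 − uv/c²)
= (0.9950 − 0.921)/(1 − 0.9950×0.921) = 0.07400/0.0836050 = 0.8851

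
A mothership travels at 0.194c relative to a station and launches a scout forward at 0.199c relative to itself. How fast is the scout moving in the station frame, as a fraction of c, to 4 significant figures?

u ≈ 0.3784c

Compose boost 2: (0.199 + 0.194)/(1 + 0.199×0.194) = 0.3930/1.03861 = 0.3784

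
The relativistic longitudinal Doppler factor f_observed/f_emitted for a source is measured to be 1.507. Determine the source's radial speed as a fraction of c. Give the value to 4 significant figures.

f_obs/f_src = √((1+β)/(1−β)) = 1.507  ⇒  (1+β)/(1−β) = 2.27105
β = |1 − D²|/(1 + D²) = |1 − 2.27105|/(1 + 2.27105) = 0.3886

β ≈ 0.3886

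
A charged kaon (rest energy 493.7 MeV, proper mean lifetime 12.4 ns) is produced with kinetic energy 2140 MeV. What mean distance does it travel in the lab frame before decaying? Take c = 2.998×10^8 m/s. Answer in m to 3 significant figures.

d ≈ 19.5 m

γ = 1 + K/(m₀c²) = 1 + 2140/493.7 = 5.3346
β = √(1 − 1/γ²) = 0.98227
Dilated lifetime: γτ₀ = 5.3346 × 12.4 ns = 66.149 ns
d = βc·γτ₀ = 0.98227 × (2.998×10^8 m/s) × 6.6149×10^-8 s = 19.5 m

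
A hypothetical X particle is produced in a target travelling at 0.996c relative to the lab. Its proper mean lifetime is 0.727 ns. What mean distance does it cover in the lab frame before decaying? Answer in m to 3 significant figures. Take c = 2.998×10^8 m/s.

γ = 1/√(1 − 0.996²) = 11.192
Dilated lifetime: Δt = γτ₀ = 11.192 × 0.727 ns = 8.1362 ns
d = vΔt = 0.996c × 8.1362 ns = 2.9860×10^8 m/s × 8.1362×10^-9 s = 2.43 m

d ≈ 2.43 m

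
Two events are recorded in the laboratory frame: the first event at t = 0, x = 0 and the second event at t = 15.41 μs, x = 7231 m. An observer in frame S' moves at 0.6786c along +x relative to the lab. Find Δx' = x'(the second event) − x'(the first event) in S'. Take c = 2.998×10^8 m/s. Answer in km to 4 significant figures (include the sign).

Δx' ≈ 5.576 km

γ = 1/√(1 − 0.6786²) = 1.36146
Δx' = γ(Δx − vΔt) = 1.36146 × (7231 m − 0.6786×(2.998×10^8 m/s)×15.41×10^-6 s)
= 1.36146 × (4095.92 m) = 5.576 km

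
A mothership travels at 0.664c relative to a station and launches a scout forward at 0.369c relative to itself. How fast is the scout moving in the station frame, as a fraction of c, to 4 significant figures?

u ≈ 0.8297c

Compose boost 2: (0.369 + 0.664)/(1 + 0.369×0.664) = 1.033/1.24502 = 0.8297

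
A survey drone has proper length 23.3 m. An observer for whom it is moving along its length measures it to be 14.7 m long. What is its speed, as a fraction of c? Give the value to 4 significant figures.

γ = L₀/L = 23.3/14.7 = 1.58503
β = √(1 − 1/γ²) = 0.7759

β ≈ 0.7759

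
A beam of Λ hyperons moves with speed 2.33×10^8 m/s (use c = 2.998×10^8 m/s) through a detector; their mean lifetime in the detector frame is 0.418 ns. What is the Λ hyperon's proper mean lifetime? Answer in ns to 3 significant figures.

τ₀ ≈ 0.263 ns

β = v/c = 2.33×10^8 / 2.998×10^8 = 0.77718
γ = 1/√(1 − 0.77718²) = 1.5891
Proper time: τ₀ = Δt/γ = 0.418/1.5891 = 0.263 ns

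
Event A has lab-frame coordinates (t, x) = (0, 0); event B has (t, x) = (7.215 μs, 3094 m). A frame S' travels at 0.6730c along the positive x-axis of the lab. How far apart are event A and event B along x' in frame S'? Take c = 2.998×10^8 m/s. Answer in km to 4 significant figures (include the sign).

Δx' ≈ 2.215 km

γ = 1/√(1 − 0.6730²) = 1.35200
Δx' = γ(Δx − vΔt) = 1.35200 × (3094 m − 0.6730×(2.998×10^8 m/s)×7.215×10^-6 s)
= 1.35200 × (1638.26 m) = 2.215 km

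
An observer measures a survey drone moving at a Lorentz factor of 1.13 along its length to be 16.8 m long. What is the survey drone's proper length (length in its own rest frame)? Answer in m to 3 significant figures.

L₀ ≈ 19.0 m

γ = 1.13 (given)
L₀ = γL = 1.13 × 16.8 = 19.0 m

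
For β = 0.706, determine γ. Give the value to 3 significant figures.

γ ≈ 1.41

γ = 1/√(1 − β²) = 1/√(1 − 0.706²) = 1/√(0.50156) = 1.41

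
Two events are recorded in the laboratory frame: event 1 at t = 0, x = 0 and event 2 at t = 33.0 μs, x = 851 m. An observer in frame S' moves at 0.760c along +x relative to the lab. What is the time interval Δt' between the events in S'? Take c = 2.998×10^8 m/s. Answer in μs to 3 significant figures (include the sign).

Δt' ≈ 47.5 μs

γ = 1/√(1 − 0.760²) = 1.5386
Δt' = γ(Δt − vΔx/c²) = 1.5386 × (33.0 μs − 0.760×851 m / (2.998×10^8 m/s))
= 1.5386 × (30.843 μs) = 47.5 μs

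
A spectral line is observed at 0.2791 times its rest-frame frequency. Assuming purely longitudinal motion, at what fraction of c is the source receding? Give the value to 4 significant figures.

β ≈ 0.8555

f_obs/f_src = √((1−β)/(1+β)) = 0.2791  ⇒  (1−β)/(1+β) = 0.0778968
β = |1 − D²|/(1 + D²) = |1 − 0.0778968|/(1 + 0.0778968) = 0.8555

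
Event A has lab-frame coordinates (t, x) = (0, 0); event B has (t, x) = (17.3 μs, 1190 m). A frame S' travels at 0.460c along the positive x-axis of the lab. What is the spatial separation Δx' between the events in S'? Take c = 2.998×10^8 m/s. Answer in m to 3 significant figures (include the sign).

Δx' ≈ -1350 m

γ = 1/√(1 − 0.460²) = 1.1262
Δx' = γ(Δx − vΔt) = 1.1262 × (1190 m − 0.460×(2.998×10^8 m/s)×17.3×10^-6 s)
= 1.1262 × (-1195.8 m) = -1350 m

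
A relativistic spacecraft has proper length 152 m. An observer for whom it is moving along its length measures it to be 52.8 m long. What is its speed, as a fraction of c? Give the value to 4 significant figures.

β ≈ 0.9377

γ = L₀/L = 152/52.8 = 2.87879
β = √(1 − 1/γ²) = 0.9377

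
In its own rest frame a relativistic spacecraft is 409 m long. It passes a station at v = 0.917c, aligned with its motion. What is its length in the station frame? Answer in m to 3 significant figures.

L ≈ 163 m

γ = 1/√(1 − 0.917²) = 2.5070
Length contraction: L = L₀/γ = 409/2.5070 = 163 m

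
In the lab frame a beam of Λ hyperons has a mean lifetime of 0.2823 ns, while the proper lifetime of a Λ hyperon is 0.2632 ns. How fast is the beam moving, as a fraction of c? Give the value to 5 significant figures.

γ = Δt/τ₀ = 0.2823/0.2632 = 1.072568
β = √(1 − 1/γ²) = √(1 − 1/1.072568²) = 0.36158

β ≈ 0.36158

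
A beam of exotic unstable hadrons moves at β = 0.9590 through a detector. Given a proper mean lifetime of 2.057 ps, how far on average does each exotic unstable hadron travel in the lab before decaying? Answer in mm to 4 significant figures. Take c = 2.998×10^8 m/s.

d ≈ 2.087 mm

γ = 1/√(1 − 0.9590²) = 3.52851
Dilated lifetime: Δt = γτ₀ = 3.52851 × 2.057 ps = 7.25814 ps
d = vΔt = 0.9590c × 7.25814 ps = 2.87508×10^8 m/s × 7.25814×10^-12 s = 2.087 mm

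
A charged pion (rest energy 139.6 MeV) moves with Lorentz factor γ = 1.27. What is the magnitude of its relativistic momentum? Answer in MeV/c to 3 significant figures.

β = √(1 − 1/γ²) = √(1 − 1/1.27²) = 0.61644
p = γβm₀c = 1.27 × 0.61644 × 139.6 MeV/c = 109 MeV/c

p ≈ 109 MeV/c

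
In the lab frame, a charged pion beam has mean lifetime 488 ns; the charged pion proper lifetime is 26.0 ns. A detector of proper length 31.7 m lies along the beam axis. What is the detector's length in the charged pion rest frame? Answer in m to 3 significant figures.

L ≈ 1.69 m

Time dilation ⇒ γ = Δt/τ₀ = 488/26.0 = 18.769
Length contraction: L = L₀/γ = 31.7/18.769 = 1.69 m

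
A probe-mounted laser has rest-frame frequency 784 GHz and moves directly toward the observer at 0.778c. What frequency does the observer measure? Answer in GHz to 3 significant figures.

f_obs ≈ 2220 GHz

Relativistic Doppler: f_obs = f_src √((1+β)/(1−β))
= 784 × √(1.7780/0.22200) = 784 × 2.8300 = 2220 GHz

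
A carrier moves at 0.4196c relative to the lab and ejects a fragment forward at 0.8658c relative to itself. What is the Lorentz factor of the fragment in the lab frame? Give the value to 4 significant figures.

γ ≈ 3.001

u_lab = (0.8658 + 0.4196)/(1 + 0.8658×0.4196) = 1.2854/1.363290 = 0.9428664
γ = 1/√(1 − 0.9428664²) = 3.001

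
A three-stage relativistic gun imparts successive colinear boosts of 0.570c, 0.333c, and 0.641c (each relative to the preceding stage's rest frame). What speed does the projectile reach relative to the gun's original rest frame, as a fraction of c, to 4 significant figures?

u ≈ 0.9418c

Compose boost 2: (0.333 + 0.570)/(1 + 0.333×0.570) = 0.9030/1.18981 = 0.758945
Compose boost 3: (0.641 + 0.758945)/(1 + 0.641×0.758945) = 1.39994/1.48648 = 0.9418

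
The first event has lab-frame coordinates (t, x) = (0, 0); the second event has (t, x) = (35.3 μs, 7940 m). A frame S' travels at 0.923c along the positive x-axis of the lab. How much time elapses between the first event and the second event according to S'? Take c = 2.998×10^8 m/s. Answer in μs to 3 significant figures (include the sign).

Δt' ≈ 28.2 μs

γ = 1/√(1 − 0.923²) = 2.5988
Δt' = γ(Δt − vΔx/c²) = 2.5988 × (35.3 μs − 0.923×7940 m / (2.998×10^8 m/s))
= 2.5988 × (10.855 μs) = 28.2 μs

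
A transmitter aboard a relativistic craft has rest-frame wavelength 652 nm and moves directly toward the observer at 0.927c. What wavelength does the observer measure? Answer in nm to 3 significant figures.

λ_obs ≈ 127 nm

Relativistic Doppler: λ_obs = λ_src √((1−β)/(1+β))
= 652 × √(0.073000/1.9270) = 652 × 0.19463 = 127 nm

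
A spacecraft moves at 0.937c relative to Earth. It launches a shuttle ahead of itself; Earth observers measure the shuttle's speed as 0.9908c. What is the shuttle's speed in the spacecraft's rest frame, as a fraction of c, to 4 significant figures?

Inverse velocity addition: u' = (u − v)/(1 − uv/c²)
= (0.9908 − 0.937)/(1 − 0.9908×0.937) = 0.05380/0.0716204 = 0.7512

u' ≈ 0.7512c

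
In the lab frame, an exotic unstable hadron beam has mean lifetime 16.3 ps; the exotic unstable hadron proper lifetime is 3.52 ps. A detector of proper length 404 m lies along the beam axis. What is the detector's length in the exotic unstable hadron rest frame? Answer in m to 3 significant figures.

L ≈ 87.2 m

Time dilation ⇒ γ = Δt/τ₀ = 16.3/3.52 = 4.6307
Length contraction: L = L₀/γ = 404/4.6307 = 87.2 m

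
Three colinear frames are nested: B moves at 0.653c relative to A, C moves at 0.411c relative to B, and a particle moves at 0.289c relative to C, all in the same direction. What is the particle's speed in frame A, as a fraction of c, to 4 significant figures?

u ≈ 0.9078c

Compose boost 2: (0.411 + 0.653)/(1 + 0.411×0.653) = 1.064/1.26838 = 0.838863
Compose boost 3: (0.289 + 0.838863)/(1 + 0.289×0.838863) = 1.12786/1.24243 = 0.9078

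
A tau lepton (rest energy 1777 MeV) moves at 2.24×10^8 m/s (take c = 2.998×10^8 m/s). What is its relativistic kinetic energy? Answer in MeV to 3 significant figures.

β = v/c = 2.24×10^8 / 2.998×10^8 = 0.74716
γ = 1/√(1 − 0.74716²) = 1.5046
K = (γ − 1)m₀c² = (1.5046 − 1) × 1777 MeV = 0.50458 × 1777 MeV = 897 MeV

K ≈ 897 MeV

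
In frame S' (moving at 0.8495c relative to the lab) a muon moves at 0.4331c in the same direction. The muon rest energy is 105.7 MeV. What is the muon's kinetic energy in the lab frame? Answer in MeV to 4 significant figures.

K ≈ 198.4 MeV

u_lab = (0.4331 + 0.8495)/(1 + 0.4331×0.8495) = 0.9376290
γ = 1/√(1 − 0.9376290²) = 2.87656
K = (γ − 1)m₀c² = (2.87656 − 1) × 105.7 = 1.87656 × 105.7 = 198.4 MeV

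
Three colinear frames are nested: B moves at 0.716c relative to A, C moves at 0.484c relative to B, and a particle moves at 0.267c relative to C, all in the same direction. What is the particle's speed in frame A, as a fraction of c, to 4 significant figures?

u ≈ 0.9356c

Compose boost 2: (0.484 + 0.716)/(1 + 0.484×0.716) = 1.200/1.34654 = 0.891170
Compose boost 3: (0.267 + 0.891170)/(1 + 0.267×0.891170) = 1.15817/1.23794 = 0.9356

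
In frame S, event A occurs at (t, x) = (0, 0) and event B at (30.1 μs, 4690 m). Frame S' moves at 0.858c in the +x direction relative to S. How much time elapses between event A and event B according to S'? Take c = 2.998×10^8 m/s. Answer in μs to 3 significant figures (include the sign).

γ = 1/√(1 − 0.858²) = 1.9469
Δt' = γ(Δt − vΔx/c²) = 1.9469 × (30.1 μs − 0.858×4690 m / (2.998×10^8 m/s))
= 1.9469 × (16.678 μs) = 32.5 μs

Δt' ≈ 32.5 μs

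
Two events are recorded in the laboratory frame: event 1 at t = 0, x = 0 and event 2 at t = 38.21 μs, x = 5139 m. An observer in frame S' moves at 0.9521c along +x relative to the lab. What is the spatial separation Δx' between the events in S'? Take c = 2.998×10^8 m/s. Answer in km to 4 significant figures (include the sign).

Δx' ≈ -18.86 km

γ = 1/√(1 − 0.9521²) = 3.27025
Δx' = γ(Δx − vΔt) = 3.27025 × (5139 m − 0.9521×(2.998×10^8 m/s)×38.21×10^-6 s)
= 3.27025 × (-5767.65 m) = -18.86 km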